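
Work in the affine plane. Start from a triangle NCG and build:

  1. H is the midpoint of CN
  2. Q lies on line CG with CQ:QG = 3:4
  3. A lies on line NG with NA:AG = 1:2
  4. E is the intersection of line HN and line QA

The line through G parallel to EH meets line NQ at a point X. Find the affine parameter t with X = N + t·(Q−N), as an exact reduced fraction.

t = 7/3

Set N = (0, 0), C = (1, 0), G = (0, 1); any affine frame gives the same invariant.
1. H is the midpoint of CN ⇒ H = (1/2, 0)
2. Q lies on line CG with CQ:QG = 3:4 ⇒ Q = (4/7, 3/7)
3. A lies on line NG with NA:AG = 1:2 ⇒ A = (0, 1/3)
4. E is the intersection of line HN and line QA ⇒ E = (-2, 0)
through G parallel to EH: direction (5/2, 0); meets NQ at X = (4/3, 1)
X = N + t·(Q−N) with t = 7/3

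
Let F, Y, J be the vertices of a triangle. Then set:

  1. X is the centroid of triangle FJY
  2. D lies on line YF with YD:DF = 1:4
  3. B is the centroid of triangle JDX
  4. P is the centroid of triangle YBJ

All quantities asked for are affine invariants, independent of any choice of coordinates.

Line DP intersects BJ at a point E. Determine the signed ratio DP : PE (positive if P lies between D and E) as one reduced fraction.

DP:PE = 1/8

Assign F = (0, 0), Y = (1, 0), J = (0, 1) — the answer is frame-independent, so this choice is without loss of generality.
1. X is the centroid of triangle FJY ⇒ X = (1/3, 1/3)
2. D lies on line YF with YD:DF = 1:4 ⇒ D = (4/5, 0)
3. B is the centroid of triangle JDX ⇒ B = (17/45, 4/9)
4. P is the centroid of triangle YBJ ⇒ P = (62/135, 13/27)
line DP meets BJ at E = (-34/15, 13/3)
P = D + t·(E−D) with t = 1/9, so DP:PE = 1/9:8/9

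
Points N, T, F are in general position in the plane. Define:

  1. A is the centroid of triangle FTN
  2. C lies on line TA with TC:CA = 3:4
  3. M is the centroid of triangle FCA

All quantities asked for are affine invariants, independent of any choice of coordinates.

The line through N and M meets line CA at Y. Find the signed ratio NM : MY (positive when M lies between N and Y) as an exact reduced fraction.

NM:MY = -4

Work in coordinates with N = (0, 0), T = (1, 0), F = (0, 1).
1. A is the centroid of triangle FTN ⇒ A = (1/3, 1/3)
2. C lies on line TA with TC:CA = 3:4 ⇒ C = (5/7, 1/7)
3. M is the centroid of triangle FCA ⇒ M = (22/63, 31/63)
line NM meets CA at Y = (11/42, 31/84)
M = N + t·(Y−N) with t = 4/3, so NM:MY = 4/3:-1/3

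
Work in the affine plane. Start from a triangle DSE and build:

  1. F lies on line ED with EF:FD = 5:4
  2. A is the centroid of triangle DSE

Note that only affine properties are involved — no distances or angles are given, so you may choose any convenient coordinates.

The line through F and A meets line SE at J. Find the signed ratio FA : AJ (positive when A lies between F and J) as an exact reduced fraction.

Choose coordinates D = (0, 0), S = (1, 0), E = (0, 1).
1. F lies on line ED with EF:FD = 5:4 ⇒ F = (0, 4/9)
2. A is the centroid of triangle DSE ⇒ A = (1/3, 1/3)
line FA meets SE at J = (5/6, 1/6)
A = F + t·(J−F) with t = 2/5, so FA:AJ = 2/5:3/5

FA:AJ = 2/3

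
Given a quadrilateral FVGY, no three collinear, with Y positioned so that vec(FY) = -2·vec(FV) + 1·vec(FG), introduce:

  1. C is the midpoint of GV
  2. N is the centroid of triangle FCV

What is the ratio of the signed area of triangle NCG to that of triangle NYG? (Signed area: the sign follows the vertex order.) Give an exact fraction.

[NCG]:[NYG] = -1/10

Work in coordinates with F = (0, 0), V = (1, 0), G = (0, 1), Y = (-2, 1).
1. C is the midpoint of GV ⇒ C = (1/2, 1/2)
2. N is the centroid of triangle FCV ⇒ N = (1/2, 1/6)
2·[NCG] = 1/6, 2·[NYG] = -5/3
[NCG]:[NYG] = 1/6:-5/3 = -1/10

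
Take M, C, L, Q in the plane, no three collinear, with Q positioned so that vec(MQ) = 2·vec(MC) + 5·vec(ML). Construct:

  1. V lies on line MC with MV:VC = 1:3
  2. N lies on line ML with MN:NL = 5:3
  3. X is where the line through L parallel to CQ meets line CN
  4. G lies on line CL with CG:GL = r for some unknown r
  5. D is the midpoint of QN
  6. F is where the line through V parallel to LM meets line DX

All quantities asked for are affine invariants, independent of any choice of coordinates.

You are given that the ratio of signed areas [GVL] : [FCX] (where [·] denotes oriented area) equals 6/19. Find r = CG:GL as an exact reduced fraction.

Choose coordinates M = (0, 0), C = (1, 0), L = (0, 1), Q = (2, 5).
1. V lies on line MC with MV:VC = 1:3 ⇒ V = (1/4, 0)
2. N lies on line ML with MN:NL = 5:3 ⇒ N = (0, 5/8)
3. X is where the line through L parallel to CQ meets line CN ⇒ X = (-1/15, 2/3)
4. With CG:GL = r, write λ = r/(r+1) so G = C + λ·(L−C); G is affine-linear in λ
5. D is the midpoint of QN ⇒ D = (1, 45/16)
6. F is where the line through V parallel to LM meets line DX ⇒ F = (1/4, 1335/1024)
Every point depending on G is an affine combination of G and λ-independent points, so each such coordinate is linear in λ; the λ² term in each signed area is a multiple of (L−C)×(L−C) = 0, so 2·[GVL] and 2·[FCX] are each linear in λ. Evaluating at λ=0 and λ=1:
  2·[GVL] = 3/4·λ − 3/4,   2·[FCX] = -57/64
So [GVL]:[FCX] = (3/4·λ − 3/4) / (-57/64). Setting this equal to 6/19:
  3/4·λ − 3/4 = 6/19·(-57/64)  ⇒  λ = 5/8
Then r = λ/(1−λ) = (5/8)/(3/8) = 5/3. Check: with r = 5/3, G = (3/8, 5/8) and [GVL]:[FCX] = 6/19 as required.

r = 5/3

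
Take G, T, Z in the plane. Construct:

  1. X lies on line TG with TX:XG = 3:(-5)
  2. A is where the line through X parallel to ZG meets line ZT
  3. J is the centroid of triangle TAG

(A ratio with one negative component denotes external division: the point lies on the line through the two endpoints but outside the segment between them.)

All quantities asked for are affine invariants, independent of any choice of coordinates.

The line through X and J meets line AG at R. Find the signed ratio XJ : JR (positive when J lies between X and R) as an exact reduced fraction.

XJ:JR = 13/2

Assign G = (0, 0), T = (1, 0), Z = (0, 1) — the answer is frame-independent, so this choice is without loss of generality.
1. X lies on line TG with TX:XG = 3:(-5) ⇒ X = (5/2, 0)
2. A is where the line through X parallel to ZG meets line ZT ⇒ A = (5/2, -3/2)
3. J is the centroid of triangle TAG ⇒ J = (7/6, -1/2)
line XJ meets AG at R = (25/26, -15/26)
J = X + t·(R−X) with t = 13/15, so XJ:JR = 13/15:2/15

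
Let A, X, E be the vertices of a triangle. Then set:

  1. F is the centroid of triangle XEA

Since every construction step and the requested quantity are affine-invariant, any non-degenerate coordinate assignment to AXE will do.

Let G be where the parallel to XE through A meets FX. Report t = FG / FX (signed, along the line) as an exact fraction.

t = -2

Choose coordinates A = (0, 0), X = (1, 0), E = (0, 1).
1. F is the centroid of triangle XEA ⇒ F = (1/3, 1/3)
through A parallel to XE: direction (-1, 1); meets FX at G = (-1, 1)
G = F + t·(X−F) with t = -2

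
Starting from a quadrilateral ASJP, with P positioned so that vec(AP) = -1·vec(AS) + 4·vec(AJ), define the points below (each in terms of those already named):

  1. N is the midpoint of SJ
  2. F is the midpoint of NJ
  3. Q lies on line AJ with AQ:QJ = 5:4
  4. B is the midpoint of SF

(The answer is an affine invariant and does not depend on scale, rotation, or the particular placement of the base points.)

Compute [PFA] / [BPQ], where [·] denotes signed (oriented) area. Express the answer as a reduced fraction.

[PFA]:[BPQ] = -63/71

Set A = (0, 0), S = (1, 0), J = (0, 1), P = (-1, 4); any affine frame gives the same invariant.
1. N is the midpoint of SJ ⇒ N = (1/2, 1/2)
2. F is the midpoint of NJ ⇒ F = (1/4, 3/4)
3. Q lies on line AJ with AQ:QJ = 5:4 ⇒ Q = (0, 5/9)
4. B is the midpoint of SF ⇒ B = (5/8, 3/8)
2·[PFA] = -7/4, 2·[BPQ] = 71/36
[PFA]:[BPQ] = -7/4:71/36 = -63/71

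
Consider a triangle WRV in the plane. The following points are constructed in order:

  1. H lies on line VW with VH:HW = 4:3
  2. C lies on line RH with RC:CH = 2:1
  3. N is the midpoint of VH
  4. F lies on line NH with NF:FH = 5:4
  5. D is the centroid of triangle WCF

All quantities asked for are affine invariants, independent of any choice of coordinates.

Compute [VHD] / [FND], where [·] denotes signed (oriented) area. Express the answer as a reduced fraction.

Choose coordinates W = (0, 0), R = (1, 0), V = (0, 1).
1. H lies on line VW with VH:HW = 4:3 ⇒ H = (0, 3/7)
2. C lies on line RH with RC:CH = 2:1 ⇒ C = (1/3, 2/7)
3. N is the midpoint of VH ⇒ N = (0, 5/7)
4. F lies on line NH with NF:FH = 5:4 ⇒ F = (0, 5/9)
5. D is the centroid of triangle WCF ⇒ D = (1/9, 53/189)
2·[VHD] = 4/63, 2·[FND] = -10/567
[VHD]:[FND] = 4/63:-10/567 = -18/5

[VHD]:[FND] = -18/5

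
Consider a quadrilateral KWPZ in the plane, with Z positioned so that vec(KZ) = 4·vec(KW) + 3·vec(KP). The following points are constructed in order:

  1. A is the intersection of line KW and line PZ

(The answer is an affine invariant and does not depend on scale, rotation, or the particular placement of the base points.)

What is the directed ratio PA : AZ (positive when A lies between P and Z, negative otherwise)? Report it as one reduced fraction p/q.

Set K = (0, 0), W = (1, 0), P = (0, 1), Z = (4, 3); any affine frame gives the same invariant.
1. A is the intersection of line KW and line PZ ⇒ A = (-2, 0)
A = P + t·(Z−P) with t = -1/2, so PA:AZ = t:(1−t) = -1/2:3/2

PA:AZ = -1/3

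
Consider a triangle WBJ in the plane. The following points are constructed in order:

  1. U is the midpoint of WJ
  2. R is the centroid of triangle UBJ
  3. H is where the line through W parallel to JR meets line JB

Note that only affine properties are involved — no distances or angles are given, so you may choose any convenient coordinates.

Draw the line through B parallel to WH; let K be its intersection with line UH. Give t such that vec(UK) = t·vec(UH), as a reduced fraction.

Choose coordinates W = (0, 0), B = (1, 0), J = (0, 1).
1. U is the midpoint of WJ ⇒ U = (0, 1/2)
2. R is the centroid of triangle UBJ ⇒ R = (1/3, 1/2)
3. H is where the line through W parallel to JR meets line JB ⇒ H = (-2, 3)
through B parallel to WH: direction (-2, 3); meets UH at K = (4, -9/2)
K = U + t·(H−U) with t = -2

t = -2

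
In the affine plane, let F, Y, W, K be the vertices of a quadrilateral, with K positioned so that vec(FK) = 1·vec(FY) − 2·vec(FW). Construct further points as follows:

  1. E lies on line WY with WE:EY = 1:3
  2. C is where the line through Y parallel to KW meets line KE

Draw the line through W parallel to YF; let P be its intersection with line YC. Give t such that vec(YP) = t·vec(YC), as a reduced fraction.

Set F = (0, 0), Y = (1, 0), W = (0, 1), K = (1, -2); any affine frame gives the same invariant.
1. E lies on line WY with WE:EY = 1:3 ⇒ E = (1/4, 3/4)
2. C is where the line through Y parallel to KW meets line KE ⇒ C = (-2, 9)
through W parallel to YF: direction (-1, 0); meets YC at P = (2/3, 1)
P = Y + t·(C−Y) with t = 1/9

t = 1/9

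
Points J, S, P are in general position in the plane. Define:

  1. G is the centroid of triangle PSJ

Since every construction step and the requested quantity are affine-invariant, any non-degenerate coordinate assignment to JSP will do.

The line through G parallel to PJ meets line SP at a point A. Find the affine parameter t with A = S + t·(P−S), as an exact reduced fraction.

Work in coordinates with J = (0, 0), S = (1, 0), P = (0, 1).
1. G is the centroid of triangle PSJ ⇒ G = (1/3, 1/3)
through G parallel to PJ: direction (0, -1); meets SP at A = (1/3, 2/3)
A = S + t·(P−S) with t = 2/3

t = 2/3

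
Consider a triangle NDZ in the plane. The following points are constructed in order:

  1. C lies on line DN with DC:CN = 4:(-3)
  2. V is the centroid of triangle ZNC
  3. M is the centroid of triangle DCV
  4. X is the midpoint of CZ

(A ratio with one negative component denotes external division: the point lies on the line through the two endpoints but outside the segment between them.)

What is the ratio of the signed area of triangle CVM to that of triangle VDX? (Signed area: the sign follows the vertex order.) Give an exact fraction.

[CVM]:[VDX] = -8/3

Set N = (0, 0), D = (1, 0), Z = (0, 1); any affine frame gives the same invariant.
1. C lies on line DN with DC:CN = 4:(-3) ⇒ C = (-3, 0)
2. V is the centroid of triangle ZNC ⇒ V = (-1, 1/3)
3. M is the centroid of triangle DCV ⇒ M = (-1, 1/9)
4. X is the midpoint of CZ ⇒ X = (-3/2, 1/2)
2·[CVM] = -4/9, 2·[VDX] = 1/6
[CVM]:[VDX] = -4/9:1/6 = -8/3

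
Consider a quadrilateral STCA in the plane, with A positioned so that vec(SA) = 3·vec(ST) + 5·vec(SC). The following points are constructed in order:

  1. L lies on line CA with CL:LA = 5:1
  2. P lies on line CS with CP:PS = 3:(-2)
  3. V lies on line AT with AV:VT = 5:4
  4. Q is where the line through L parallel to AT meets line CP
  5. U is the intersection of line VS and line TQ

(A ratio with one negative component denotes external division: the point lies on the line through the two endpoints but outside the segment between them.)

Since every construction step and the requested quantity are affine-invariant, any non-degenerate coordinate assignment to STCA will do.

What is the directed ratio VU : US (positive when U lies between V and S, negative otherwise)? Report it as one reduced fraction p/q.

Choose coordinates S = (0, 0), T = (1, 0), C = (0, 1), A = (3, 5).
1. L lies on line CA with CL:LA = 5:1 ⇒ L = (5/2, 13/3)
2. P lies on line CS with CP:PS = 3:(-2) ⇒ P = (0, -2)
3. V lies on line AT with AV:VT = 5:4 ⇒ V = (17/9, 20/9)
4. Q is where the line through L parallel to AT meets line CP ⇒ Q = (0, -23/12)
5. U is the intersection of line VS and line TQ ⇒ U = (391/151, 460/151)
U = V + t·(S−V) with t = -56/151, so VU:US = t:(1−t) = -56/151:207/151

VU:US = -56/207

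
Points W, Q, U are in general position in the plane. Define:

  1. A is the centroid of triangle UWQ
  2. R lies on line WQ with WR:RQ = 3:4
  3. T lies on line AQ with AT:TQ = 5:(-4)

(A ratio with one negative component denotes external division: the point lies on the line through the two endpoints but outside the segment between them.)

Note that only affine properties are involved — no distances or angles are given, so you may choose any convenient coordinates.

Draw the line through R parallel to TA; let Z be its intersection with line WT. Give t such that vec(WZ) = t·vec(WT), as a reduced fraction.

Assign W = (0, 0), Q = (1, 0), U = (0, 1) — the answer is frame-independent, so this choice is without loss of generality.
1. A is the centroid of triangle UWQ ⇒ A = (1/3, 1/3)
2. R lies on line WQ with WR:RQ = 3:4 ⇒ R = (3/7, 0)
3. T lies on line AQ with AT:TQ = 5:(-4) ⇒ T = (11/3, -4/3)
through R parallel to TA: direction (-10/3, 5/3); meets WT at Z = (11/7, -4/7)
Z = W + t·(T−W) with t = 3/7

t = 3/7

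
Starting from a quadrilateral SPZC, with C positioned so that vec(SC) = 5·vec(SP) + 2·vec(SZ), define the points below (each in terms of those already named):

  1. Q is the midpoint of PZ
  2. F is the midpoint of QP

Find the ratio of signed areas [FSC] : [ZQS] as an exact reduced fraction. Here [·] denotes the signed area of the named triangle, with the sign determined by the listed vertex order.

[FSC]:[ZQS] = 1/2

Set S = (0, 0), P = (1, 0), Z = (0, 1), C = (5, 2); any affine frame gives the same invariant.
1. Q is the midpoint of PZ ⇒ Q = (1/2, 1/2)
2. F is the midpoint of QP ⇒ F = (3/4, 1/4)
2·[FSC] = -1/4, 2·[ZQS] = -1/2
[FSC]:[ZQS] = -1/4:-1/2 = 1/2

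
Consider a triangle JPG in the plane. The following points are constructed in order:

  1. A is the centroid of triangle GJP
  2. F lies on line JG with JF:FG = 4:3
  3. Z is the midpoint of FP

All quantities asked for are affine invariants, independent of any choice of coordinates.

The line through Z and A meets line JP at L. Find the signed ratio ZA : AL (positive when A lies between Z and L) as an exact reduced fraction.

ZA:AL = -1/7

Assign J = (0, 0), P = (1, 0), G = (0, 1) — the answer is frame-independent, so this choice is without loss of generality.
1. A is the centroid of triangle GJP ⇒ A = (1/3, 1/3)
2. F lies on line JG with JF:FG = 4:3 ⇒ F = (0, 4/7)
3. Z is the midpoint of FP ⇒ Z = (1/2, 2/7)
line ZA meets JP at L = (3/2, 0)
A = Z + t·(L−Z) with t = -1/6, so ZA:AL = -1/6:7/6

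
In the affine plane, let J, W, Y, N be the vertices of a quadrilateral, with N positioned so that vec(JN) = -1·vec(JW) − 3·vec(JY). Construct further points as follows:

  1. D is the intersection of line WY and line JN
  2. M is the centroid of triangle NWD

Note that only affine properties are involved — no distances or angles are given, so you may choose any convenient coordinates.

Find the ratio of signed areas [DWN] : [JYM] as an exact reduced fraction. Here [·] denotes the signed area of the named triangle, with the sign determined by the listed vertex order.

[DWN]:[JYM] = 45

Assign J = (0, 0), W = (1, 0), Y = (0, 1), N = (-1, -3) — the answer is frame-independent, so this choice is without loss of generality.
1. D is the intersection of line WY and line JN ⇒ D = (1/4, 3/4)
2. M is the centroid of triangle NWD ⇒ M = (1/12, -3/4)
2·[DWN] = -15/4, 2·[JYM] = -1/12
[DWN]:[JYM] = -15/4:-1/12 = 45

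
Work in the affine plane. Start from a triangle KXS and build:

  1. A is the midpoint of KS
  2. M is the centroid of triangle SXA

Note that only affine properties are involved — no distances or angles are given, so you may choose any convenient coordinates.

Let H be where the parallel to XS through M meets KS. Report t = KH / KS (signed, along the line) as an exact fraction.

Set K = (0, 0), X = (1, 0), S = (0, 1); any affine frame gives the same invariant.
1. A is the midpoint of KS ⇒ A = (0, 1/2)
2. M is the centroid of triangle SXA ⇒ M = (1/3, 1/2)
through M parallel to XS: direction (-1, 1); meets KS at H = (0, 5/6)
H = K + t·(S−K) with t = 5/6

t = 5/6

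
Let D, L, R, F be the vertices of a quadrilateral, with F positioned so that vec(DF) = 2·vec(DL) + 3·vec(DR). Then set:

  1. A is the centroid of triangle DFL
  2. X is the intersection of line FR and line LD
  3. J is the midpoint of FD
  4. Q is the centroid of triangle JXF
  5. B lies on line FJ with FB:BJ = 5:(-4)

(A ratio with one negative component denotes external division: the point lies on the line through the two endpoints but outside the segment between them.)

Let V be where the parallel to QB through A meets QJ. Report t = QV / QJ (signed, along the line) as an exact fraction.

Assign D = (0, 0), L = (1, 0), R = (0, 1), F = (2, 3) — the answer is frame-independent, so this choice is without loss of generality.
1. A is the centroid of triangle DFL ⇒ A = (1, 1)
2. X is the intersection of line FR and line LD ⇒ X = (-1, 0)
3. J is the midpoint of FD ⇒ J = (1, 3/2)
4. Q is the centroid of triangle JXF ⇒ Q = (2/3, 3/2)
5. B lies on line FJ with FB:BJ = 5:(-4) ⇒ B = (-3, -9/2)
through A parallel to QB: direction (-11/3, -6); meets QJ at V = (47/36, 3/2)
V = Q + t·(J−Q) with t = 23/12

t = 23/12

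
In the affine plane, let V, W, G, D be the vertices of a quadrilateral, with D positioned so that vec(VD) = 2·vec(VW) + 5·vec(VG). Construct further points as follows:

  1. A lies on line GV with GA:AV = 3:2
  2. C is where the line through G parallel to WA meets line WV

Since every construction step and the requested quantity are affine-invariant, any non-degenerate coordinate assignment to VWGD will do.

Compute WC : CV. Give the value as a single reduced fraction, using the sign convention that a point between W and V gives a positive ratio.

WC:CV = -3/5

Set V = (0, 0), W = (1, 0), G = (0, 1), D = (2, 5); any affine frame gives the same invariant.
1. A lies on line GV with GA:AV = 3:2 ⇒ A = (0, 2/5)
2. C is where the line through G parallel to WA meets line WV ⇒ C = (5/2, 0)
C = W + t·(V−W) with t = -3/2, so WC:CV = t:(1−t) = -3/2:5/2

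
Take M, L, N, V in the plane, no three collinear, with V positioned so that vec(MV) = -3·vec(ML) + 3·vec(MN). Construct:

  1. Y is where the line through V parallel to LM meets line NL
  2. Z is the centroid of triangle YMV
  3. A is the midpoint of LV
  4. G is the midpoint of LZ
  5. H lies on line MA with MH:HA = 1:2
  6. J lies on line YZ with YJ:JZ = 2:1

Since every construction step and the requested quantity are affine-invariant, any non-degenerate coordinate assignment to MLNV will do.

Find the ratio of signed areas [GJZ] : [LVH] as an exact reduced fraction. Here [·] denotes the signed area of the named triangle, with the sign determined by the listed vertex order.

[GJZ]:[LVH] = 1/6

Assign M = (0, 0), L = (1, 0), N = (0, 1), V = (-3, 3) — the answer is frame-independent, so this choice is without loss of generality.
1. Y is where the line through V parallel to LM meets line NL ⇒ Y = (-2, 3)
2. Z is the centroid of triangle YMV ⇒ Z = (-5/3, 2)
3. A is the midpoint of LV ⇒ A = (-1, 3/2)
4. G is the midpoint of LZ ⇒ G = (-1/3, 1)
5. H lies on line MA with MH:HA = 1:2 ⇒ H = (-1/3, 1/2)
6. J lies on line YZ with YJ:JZ = 2:1 ⇒ J = (-16/9, 7/3)
2·[GJZ] = 1/3, 2·[LVH] = 2
[GJZ]:[LVH] = 1/3:2 = 1/6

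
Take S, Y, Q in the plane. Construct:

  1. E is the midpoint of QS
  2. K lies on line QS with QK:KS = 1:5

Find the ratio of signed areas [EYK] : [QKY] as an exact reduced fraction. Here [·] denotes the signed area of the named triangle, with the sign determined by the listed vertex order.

[EYK]:[QKY] = 2

Work in coordinates with S = (0, 0), Y = (1, 0), Q = (0, 1).
1. E is the midpoint of QS ⇒ E = (0, 1/2)
2. K lies on line QS with QK:KS = 1:5 ⇒ K = (0, 5/6)
2·[EYK] = 1/3, 2·[QKY] = 1/6
[EYK]:[QKY] = 1/3:1/6 = 2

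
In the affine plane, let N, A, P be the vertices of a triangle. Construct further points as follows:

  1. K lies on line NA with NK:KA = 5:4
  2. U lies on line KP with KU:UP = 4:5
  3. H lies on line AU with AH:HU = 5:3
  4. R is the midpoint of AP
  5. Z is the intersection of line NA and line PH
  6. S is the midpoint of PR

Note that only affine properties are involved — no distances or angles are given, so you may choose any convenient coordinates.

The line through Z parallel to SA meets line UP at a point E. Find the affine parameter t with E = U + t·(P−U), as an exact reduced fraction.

Choose coordinates N = (0, 0), A = (1, 0), P = (0, 1).
1. K lies on line NA with NK:KA = 5:4 ⇒ K = (5/9, 0)
2. U lies on line KP with KU:UP = 4:5 ⇒ U = (25/81, 4/9)
3. H lies on line AU with AH:HU = 5:3 ⇒ H = (46/81, 5/18)
4. R is the midpoint of AP ⇒ R = (1/2, 1/2)
5. Z is the intersection of line NA and line PH ⇒ Z = (92/117, 0)
6. S is the midpoint of PR ⇒ S = (1/4, 3/4)
through Z parallel to SA: direction (3/4, -3/4); meets UP at E = (125/468, 27/52)
E = U + t·(P−U) with t = 7/52

t = 7/52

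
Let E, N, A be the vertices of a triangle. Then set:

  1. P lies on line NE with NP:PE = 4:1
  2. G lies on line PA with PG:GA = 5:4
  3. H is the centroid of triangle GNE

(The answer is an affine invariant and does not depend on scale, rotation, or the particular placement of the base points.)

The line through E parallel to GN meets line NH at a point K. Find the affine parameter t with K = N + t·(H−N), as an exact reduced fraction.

t = 3

Set E = (0, 0), N = (1, 0), A = (0, 1); any affine frame gives the same invariant.
1. P lies on line NE with NP:PE = 4:1 ⇒ P = (1/5, 0)
2. G lies on line PA with PG:GA = 5:4 ⇒ G = (4/45, 5/9)
3. H is the centroid of triangle GNE ⇒ H = (49/135, 5/27)
through E parallel to GN: direction (41/45, -5/9); meets NH at K = (-41/45, 5/9)
K = N + t·(H−N) with t = 3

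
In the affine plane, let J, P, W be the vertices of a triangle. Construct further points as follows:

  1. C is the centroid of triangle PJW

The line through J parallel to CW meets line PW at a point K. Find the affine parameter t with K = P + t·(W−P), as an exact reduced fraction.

Choose coordinates J = (0, 0), P = (1, 0), W = (0, 1).
1. C is the centroid of triangle PJW ⇒ C = (1/3, 1/3)
through J parallel to CW: direction (-1/3, 2/3); meets PW at K = (-1, 2)
K = P + t·(W−P) with t = 2

t = 2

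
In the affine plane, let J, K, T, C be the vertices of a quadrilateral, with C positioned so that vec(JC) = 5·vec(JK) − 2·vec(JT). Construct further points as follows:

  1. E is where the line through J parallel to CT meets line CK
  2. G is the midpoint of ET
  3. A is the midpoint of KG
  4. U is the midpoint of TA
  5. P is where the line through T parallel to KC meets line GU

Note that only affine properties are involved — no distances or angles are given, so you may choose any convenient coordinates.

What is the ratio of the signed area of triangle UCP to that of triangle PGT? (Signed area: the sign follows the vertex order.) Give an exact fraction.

[UCP]:[PGT] = -2

Choose coordinates J = (0, 0), K = (1, 0), T = (0, 1), C = (5, -2).
1. E is where the line through J parallel to CT meets line CK ⇒ E = (-5, 3)
2. G is the midpoint of ET ⇒ G = (-5/2, 2)
3. A is the midpoint of KG ⇒ A = (-3/4, 1)
4. U is the midpoint of TA ⇒ U = (-3/8, 1)
5. P is where the line through T parallel to KC meets line GU ⇒ P = (6, -2)
2·[UCP] = 3, 2·[PGT] = -3/2
[UCP]:[PGT] = 3:-3/2 = -2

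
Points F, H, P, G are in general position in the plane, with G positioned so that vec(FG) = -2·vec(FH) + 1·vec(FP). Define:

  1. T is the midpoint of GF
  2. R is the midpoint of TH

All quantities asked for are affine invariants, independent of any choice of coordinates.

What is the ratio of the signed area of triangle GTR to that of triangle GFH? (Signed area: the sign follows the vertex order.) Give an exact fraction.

[GTR]:[GFH] = 1/4

Set F = (0, 0), H = (1, 0), P = (0, 1), G = (-2, 1); any affine frame gives the same invariant.
1. T is the midpoint of GF ⇒ T = (-1, 1/2)
2. R is the midpoint of TH ⇒ R = (0, 1/4)
2·[GTR] = 1/4, 2·[GFH] = 1
[GTR]:[GFH] = 1/4:1 = 1/4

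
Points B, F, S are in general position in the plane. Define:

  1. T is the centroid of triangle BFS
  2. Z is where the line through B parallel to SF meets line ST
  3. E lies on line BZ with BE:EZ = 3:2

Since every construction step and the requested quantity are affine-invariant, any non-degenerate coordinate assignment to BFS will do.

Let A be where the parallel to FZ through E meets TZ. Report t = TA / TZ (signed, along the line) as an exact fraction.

Set B = (0, 0), F = (1, 0), S = (0, 1); any affine frame gives the same invariant.
1. T is the centroid of triangle BFS ⇒ T = (1/3, 1/3)
2. Z is where the line through B parallel to SF meets line ST ⇒ Z = (1, -1)
3. E lies on line BZ with BE:EZ = 3:2 ⇒ E = (3/5, -3/5)
through E parallel to FZ: direction (0, -1); meets TZ at A = (3/5, -1/5)
A = T + t·(Z−T) with t = 2/5

t = 2/5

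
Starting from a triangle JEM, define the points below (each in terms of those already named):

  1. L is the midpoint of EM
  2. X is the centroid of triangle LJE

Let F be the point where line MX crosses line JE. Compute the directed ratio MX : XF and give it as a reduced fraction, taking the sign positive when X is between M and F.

Set J = (0, 0), E = (1, 0), M = (0, 1); any affine frame gives the same invariant.
1. L is the midpoint of EM ⇒ L = (1/2, 1/2)
2. X is the centroid of triangle LJE ⇒ X = (1/2, 1/6)
line MX meets JE at F = (3/5, 0)
X = M + t·(F−M) with t = 5/6, so MX:XF = 5/6:1/6

MX:XF = 5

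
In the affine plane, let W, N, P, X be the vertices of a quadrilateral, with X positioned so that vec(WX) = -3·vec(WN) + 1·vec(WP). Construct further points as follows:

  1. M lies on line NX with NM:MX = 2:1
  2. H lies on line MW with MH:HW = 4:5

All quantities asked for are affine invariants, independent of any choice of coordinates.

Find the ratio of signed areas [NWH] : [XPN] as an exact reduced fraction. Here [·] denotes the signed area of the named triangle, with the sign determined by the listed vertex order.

[NWH]:[XPN] = 10/81

Set W = (0, 0), N = (1, 0), P = (0, 1), X = (-3, 1); any affine frame gives the same invariant.
1. M lies on line NX with NM:MX = 2:1 ⇒ M = (-5/3, 2/3)
2. H lies on line MW with MH:HW = 4:5 ⇒ H = (-25/27, 10/27)
2·[NWH] = -10/27, 2·[XPN] = -3
[NWH]:[XPN] = -10/27:-3 = 10/81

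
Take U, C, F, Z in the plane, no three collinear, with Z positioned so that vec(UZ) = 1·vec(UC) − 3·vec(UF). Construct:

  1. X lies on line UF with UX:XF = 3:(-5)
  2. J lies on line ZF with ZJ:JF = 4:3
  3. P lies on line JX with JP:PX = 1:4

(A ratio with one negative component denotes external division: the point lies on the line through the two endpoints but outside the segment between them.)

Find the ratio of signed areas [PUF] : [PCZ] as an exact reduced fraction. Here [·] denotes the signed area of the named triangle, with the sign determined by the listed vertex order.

Assign U = (0, 0), C = (1, 0), F = (0, 1), Z = (1, -3) — the answer is frame-independent, so this choice is without loss of generality.
1. X lies on line UF with UX:XF = 3:(-5) ⇒ X = (0, -3/2)
2. J lies on line ZF with ZJ:JF = 4:3 ⇒ J = (3/7, -5/7)
3. P lies on line JX with JP:PX = 1:4 ⇒ P = (12/35, -61/70)
2·[PUF] = -12/35, 2·[PCZ] = -69/35
[PUF]:[PCZ] = -12/35:-69/35 = 4/23

[PUF]:[PCZ] = 4/23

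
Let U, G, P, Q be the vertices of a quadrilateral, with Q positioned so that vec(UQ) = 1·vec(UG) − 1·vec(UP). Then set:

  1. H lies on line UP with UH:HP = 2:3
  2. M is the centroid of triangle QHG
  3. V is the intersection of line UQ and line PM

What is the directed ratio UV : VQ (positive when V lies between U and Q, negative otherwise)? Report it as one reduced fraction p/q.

UV:VQ = -5

Assign U = (0, 0), G = (1, 0), P = (0, 1), Q = (1, -1) — the answer is frame-independent, so this choice is without loss of generality.
1. H lies on line UP with UH:HP = 2:3 ⇒ H = (0, 2/5)
2. M is the centroid of triangle QHG ⇒ M = (2/3, -1/5)
3. V is the intersection of line UQ and line PM ⇒ V = (5/4, -5/4)
V = U + t·(Q−U) with t = 5/4, so UV:VQ = t:(1−t) = 5/4:-1/4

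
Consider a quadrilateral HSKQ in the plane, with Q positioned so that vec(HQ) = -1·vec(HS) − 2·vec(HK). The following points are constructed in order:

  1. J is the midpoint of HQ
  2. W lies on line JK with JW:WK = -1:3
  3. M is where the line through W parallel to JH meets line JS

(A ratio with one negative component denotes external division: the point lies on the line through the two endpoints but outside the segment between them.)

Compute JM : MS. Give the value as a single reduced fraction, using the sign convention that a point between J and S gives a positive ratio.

JM:MS = 1/3

Work in coordinates with H = (0, 0), S = (1, 0), K = (0, 1), Q = (-1, -2).
1. J is the midpoint of HQ ⇒ J = (-1/2, -1)
2. W lies on line JK with JW:WK = -1:3 ⇒ W = (-3/4, -2)
3. M is where the line through W parallel to JH meets line JS ⇒ M = (-1/8, -3/4)
M = J + t·(S−J) with t = 1/4, so JM:MS = t:(1−t) = 1/4:3/4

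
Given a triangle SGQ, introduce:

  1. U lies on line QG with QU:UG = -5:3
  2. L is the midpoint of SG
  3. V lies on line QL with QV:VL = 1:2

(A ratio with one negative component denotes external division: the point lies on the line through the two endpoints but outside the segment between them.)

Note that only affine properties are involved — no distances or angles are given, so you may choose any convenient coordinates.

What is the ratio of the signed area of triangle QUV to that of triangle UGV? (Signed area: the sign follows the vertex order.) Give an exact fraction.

[QUV]:[UGV] = -5/3

Choose coordinates S = (0, 0), G = (1, 0), Q = (0, 1).
1. U lies on line QG with QU:UG = -5:3 ⇒ U = (5/2, -3/2)
2. L is the midpoint of SG ⇒ L = (1/2, 0)
3. V lies on line QL with QV:VL = 1:2 ⇒ V = (1/6, 2/3)
2·[QUV] = -5/12, 2·[UGV] = 1/4
[QUV]:[UGV] = -5/12:1/4 = -5/3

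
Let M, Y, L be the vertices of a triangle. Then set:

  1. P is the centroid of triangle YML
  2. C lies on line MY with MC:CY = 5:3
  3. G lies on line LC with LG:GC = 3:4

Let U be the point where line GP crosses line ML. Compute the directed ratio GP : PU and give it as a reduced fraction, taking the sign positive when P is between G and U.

GP:PU = -11/56

Choose coordinates M = (0, 0), Y = (1, 0), L = (0, 1).
1. P is the centroid of triangle YML ⇒ P = (1/3, 1/3)
2. C lies on line MY with MC:CY = 5:3 ⇒ C = (5/8, 0)
3. G lies on line LC with LG:GC = 3:4 ⇒ G = (15/56, 4/7)
line GP meets ML at U = (0, 17/11)
P = G + t·(U−G) with t = -11/45, so GP:PU = -11/45:56/45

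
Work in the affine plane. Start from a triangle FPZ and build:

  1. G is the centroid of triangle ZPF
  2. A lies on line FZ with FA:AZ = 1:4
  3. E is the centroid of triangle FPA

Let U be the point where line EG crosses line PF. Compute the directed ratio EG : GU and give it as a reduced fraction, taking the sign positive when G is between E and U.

Assign F = (0, 0), P = (1, 0), Z = (0, 1) — the answer is frame-independent, so this choice is without loss of generality.
1. G is the centroid of triangle ZPF ⇒ G = (1/3, 1/3)
2. A lies on line FZ with FA:AZ = 1:4 ⇒ A = (0, 1/5)
3. E is the centroid of triangle FPA ⇒ E = (1/3, 1/15)
line EG meets PF at U = (1/3, 0)
G = E + t·(U−E) with t = -4, so EG:GU = -4:5

EG:GU = -4/5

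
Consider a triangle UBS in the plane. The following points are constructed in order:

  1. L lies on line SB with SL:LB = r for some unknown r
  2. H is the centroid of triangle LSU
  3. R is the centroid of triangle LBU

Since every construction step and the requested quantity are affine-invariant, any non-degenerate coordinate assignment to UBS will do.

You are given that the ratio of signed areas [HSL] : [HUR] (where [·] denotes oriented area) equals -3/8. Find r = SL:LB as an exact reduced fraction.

Choose coordinates U = (0, 0), B = (1, 0), S = (0, 1).
1. With SL:LB = r, write λ = r/(r+1) so L = S + λ·(B−S); L is affine-linear in λ
2. H is the centroid of triangle LSU ⇒ H is an affine combination of earlier points and hence also affine-linear in λ
3. R is the centroid of triangle LBU ⇒ R is an affine combination of earlier points and hence also affine-linear in λ
Every point depending on L is an affine combination of L and λ-independent points, so each such coordinate is linear in λ; the λ² term in each signed area is a multiple of (B−S)×(B−S) = 0, so 2·[HSL] and 2·[HUR] are each linear in λ. Evaluating at λ=0 and λ=1:
  2·[HSL] = -1/3·λ,   2·[HUR] = 2/9
So [HSL]:[HUR] = (-1/3·λ) / (2/9). Setting this equal to -3/8:
  -1/3·λ = -3/8·(2/9)  ⇒  λ = 1/4
Then r = λ/(1−λ) = (1/4)/(3/4) = 1/3. Check: with r = 1/3, L = (1/4, 3/4) and [HSL]:[HUR] = -3/8 as required.

r = 1/3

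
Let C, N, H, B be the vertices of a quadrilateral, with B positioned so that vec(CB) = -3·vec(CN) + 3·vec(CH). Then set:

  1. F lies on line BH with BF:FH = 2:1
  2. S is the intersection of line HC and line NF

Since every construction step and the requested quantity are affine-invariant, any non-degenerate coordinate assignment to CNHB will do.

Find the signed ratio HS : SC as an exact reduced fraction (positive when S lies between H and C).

Work in coordinates with C = (0, 0), N = (1, 0), H = (0, 1), B = (-3, 3).
1. F lies on line BH with BF:FH = 2:1 ⇒ F = (-1, 5/3)
2. S is the intersection of line HC and line NF ⇒ S = (0, 5/6)
S = H + t·(C−H) with t = 1/6, so HS:SC = t:(1−t) = 1/6:5/6

HS:SC = 1/5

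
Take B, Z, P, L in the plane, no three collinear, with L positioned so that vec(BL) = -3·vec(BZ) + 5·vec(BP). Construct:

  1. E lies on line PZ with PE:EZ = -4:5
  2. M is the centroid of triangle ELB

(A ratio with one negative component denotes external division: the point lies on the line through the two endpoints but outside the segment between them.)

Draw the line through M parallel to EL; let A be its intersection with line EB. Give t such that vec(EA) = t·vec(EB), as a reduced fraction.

t = 1/3

Set B = (0, 0), Z = (1, 0), P = (0, 1), L = (-3, 5); any affine frame gives the same invariant.
1. E lies on line PZ with PE:EZ = -4:5 ⇒ E = (-4, 5)
2. M is the centroid of triangle ELB ⇒ M = (-7/3, 10/3)
through M parallel to EL: direction (1, 0); meets EB at A = (-8/3, 10/3)
A = E + t·(B−E) with t = 1/3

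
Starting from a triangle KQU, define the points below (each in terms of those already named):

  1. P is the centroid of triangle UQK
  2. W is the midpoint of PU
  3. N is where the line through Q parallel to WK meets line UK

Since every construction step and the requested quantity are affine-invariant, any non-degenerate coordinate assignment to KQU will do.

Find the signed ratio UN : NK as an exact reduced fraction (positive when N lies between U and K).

UN:NK = -5/4

Work in coordinates with K = (0, 0), Q = (1, 0), U = (0, 1).
1. P is the centroid of triangle UQK ⇒ P = (1/3, 1/3)
2. W is the midpoint of PU ⇒ W = (1/6, 2/3)
3. N is where the line through Q parallel to WK meets line UK ⇒ N = (0, -4)
N = U + t·(K−U) with t = 5, so UN:NK = t:(1−t) = 5:-4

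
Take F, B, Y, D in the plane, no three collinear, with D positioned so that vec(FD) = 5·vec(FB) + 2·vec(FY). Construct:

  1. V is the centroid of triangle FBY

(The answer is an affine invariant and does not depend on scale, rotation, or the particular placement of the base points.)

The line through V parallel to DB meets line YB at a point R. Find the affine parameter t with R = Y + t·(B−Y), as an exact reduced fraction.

Assign F = (0, 0), B = (1, 0), Y = (0, 1), D = (5, 2) — the answer is frame-independent, so this choice is without loss of generality.
1. V is the centroid of triangle FBY ⇒ V = (1/3, 1/3)
through V parallel to DB: direction (-4, -2); meets YB at R = (5/9, 4/9)
R = Y + t·(B−Y) with t = 5/9

t = 5/9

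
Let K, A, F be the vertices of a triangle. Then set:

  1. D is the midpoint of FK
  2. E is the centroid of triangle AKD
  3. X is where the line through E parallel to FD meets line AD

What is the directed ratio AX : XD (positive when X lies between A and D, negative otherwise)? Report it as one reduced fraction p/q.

AX:XD = 2

Assign K = (0, 0), A = (1, 0), F = (0, 1) — the answer is frame-independent, so this choice is without loss of generality.
1. D is the midpoint of FK ⇒ D = (0, 1/2)
2. E is the centroid of triangle AKD ⇒ E = (1/3, 1/6)
3. X is where the line through E parallel to FD meets line AD ⇒ X = (1/3, 1/3)
X = A + t·(D−A) with t = 2/3, so AX:XD = t:(1−t) = 2/3:1/3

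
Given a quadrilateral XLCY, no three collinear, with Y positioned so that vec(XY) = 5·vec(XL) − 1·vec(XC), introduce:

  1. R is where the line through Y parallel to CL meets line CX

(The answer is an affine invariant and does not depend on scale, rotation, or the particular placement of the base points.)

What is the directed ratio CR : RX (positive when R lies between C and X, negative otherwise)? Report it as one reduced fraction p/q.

Assign X = (0, 0), L = (1, 0), C = (0, 1), Y = (5, -1) — the answer is frame-independent, so this choice is without loss of generality.
1. R is where the line through Y parallel to CL meets line CX ⇒ R = (0, 4)
R = C + t·(X−C) with t = -3, so CR:RX = t:(1−t) = -3:4

CR:RX = -3/4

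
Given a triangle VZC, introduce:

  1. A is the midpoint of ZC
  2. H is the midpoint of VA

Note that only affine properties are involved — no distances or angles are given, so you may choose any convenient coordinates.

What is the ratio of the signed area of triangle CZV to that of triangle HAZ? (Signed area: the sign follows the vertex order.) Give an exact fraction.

[CZV]:[HAZ] = 4

Assign V = (0, 0), Z = (1, 0), C = (0, 1) — the answer is frame-independent, so this choice is without loss of generality.
1. A is the midpoint of ZC ⇒ A = (1/2, 1/2)
2. H is the midpoint of VA ⇒ H = (1/4, 1/4)
2·[CZV] = -1, 2·[HAZ] = -1/4
[CZV]:[HAZ] = -1:-1/4 = 4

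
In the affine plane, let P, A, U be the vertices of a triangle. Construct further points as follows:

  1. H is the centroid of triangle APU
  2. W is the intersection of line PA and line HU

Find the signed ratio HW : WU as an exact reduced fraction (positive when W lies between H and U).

HW:WU = -1/3

Assign P = (0, 0), A = (1, 0), U = (0, 1) — the answer is frame-independent, so this choice is without loss of generality.
1. H is the centroid of triangle APU ⇒ H = (1/3, 1/3)
2. W is the intersection of line PA and line HU ⇒ W = (1/2, 0)
W = H + t·(U−H) with t = -1/2, so HW:WU = t:(1−t) = -1/2:3/2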